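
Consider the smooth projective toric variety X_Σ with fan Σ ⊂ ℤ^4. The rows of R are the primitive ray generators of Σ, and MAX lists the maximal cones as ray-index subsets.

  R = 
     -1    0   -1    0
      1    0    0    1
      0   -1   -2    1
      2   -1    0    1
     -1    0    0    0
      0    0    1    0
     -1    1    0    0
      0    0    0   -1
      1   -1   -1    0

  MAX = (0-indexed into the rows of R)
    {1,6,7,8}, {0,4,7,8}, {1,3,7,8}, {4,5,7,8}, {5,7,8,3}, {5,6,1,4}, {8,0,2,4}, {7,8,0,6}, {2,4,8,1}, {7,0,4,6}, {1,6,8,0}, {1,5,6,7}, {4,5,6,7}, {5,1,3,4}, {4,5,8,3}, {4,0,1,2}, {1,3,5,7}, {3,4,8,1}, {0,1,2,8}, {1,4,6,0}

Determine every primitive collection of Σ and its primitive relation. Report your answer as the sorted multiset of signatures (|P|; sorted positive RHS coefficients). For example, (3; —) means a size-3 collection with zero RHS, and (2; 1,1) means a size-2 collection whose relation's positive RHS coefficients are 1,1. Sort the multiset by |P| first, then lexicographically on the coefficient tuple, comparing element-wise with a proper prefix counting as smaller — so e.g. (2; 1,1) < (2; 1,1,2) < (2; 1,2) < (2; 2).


|primitive collections| = 14. Relations:

  {0,5}:  v_{0} + v_{5} = v_{4}  so sig = (2; 1)
  {3,6}:  v_{3} + v_{6} = v_{1}  so sig = (2; 1)
  {2,7}:  v_{2} + v_{7} = v_{0} + v_{8}  so sig = (2; 1,1)
  {0,3}:  v_{0} + v_{3} = v_{1} + v_{4} + v_{8}  so sig = (2; 1,1,1)
  {2,5}:  v_{2} + v_{5} = v_{1} + 2·v_{4} + v_{8}  so sig = (2; 1,1,2)
  {2,6}:  v_{2} + v_{6} = 2·v_{0} + v_{1}  so sig = (2; 1,2)
  {2,3}:  v_{2} + v_{3} = 2·v_{1} + 2·v_{4} + 2·v_{8}  so sig = (2; 2,2,2)
  {1,4,7}:  v_{1} + v_{4} + v_{7} = 0  so sig = (3; —)
  {5,6,8}:  v_{5} + v_{6} + v_{8} = 0  so sig = (3; —)
  {1,5,8}:  v_{1} + v_{5} + v_{8} = v_{3}  so sig = (3; 1)
  {4,6,8}:  v_{4} + v_{6} + v_{8} = v_{0}  so sig = (3; 1)
  {0,1,7}:  v_{0} + v_{1} + v_{7} = v_{6} + v_{8}  so sig = (3; 1,1)
  {3,4,7}:  v_{3} + v_{4} + v_{7} = v_{5} + v_{8}  so sig = (3; 1,1)
  {0,1,4,8}:  v_{0} + v_{1} + v_{4} + v_{8} = v_{2}  so sig = (4; 1)

so the primitive-relation signature multiset is
[(2; 1), (2; 1), (2; 1,1), (2; 1,1,1), (2; 1,1,2), (2; 1,2), (2; 2,2,2), (3; —), (3; —), (3; 1), (3; 1), (3; 1,1), (3; 1,1), (4; 1)]


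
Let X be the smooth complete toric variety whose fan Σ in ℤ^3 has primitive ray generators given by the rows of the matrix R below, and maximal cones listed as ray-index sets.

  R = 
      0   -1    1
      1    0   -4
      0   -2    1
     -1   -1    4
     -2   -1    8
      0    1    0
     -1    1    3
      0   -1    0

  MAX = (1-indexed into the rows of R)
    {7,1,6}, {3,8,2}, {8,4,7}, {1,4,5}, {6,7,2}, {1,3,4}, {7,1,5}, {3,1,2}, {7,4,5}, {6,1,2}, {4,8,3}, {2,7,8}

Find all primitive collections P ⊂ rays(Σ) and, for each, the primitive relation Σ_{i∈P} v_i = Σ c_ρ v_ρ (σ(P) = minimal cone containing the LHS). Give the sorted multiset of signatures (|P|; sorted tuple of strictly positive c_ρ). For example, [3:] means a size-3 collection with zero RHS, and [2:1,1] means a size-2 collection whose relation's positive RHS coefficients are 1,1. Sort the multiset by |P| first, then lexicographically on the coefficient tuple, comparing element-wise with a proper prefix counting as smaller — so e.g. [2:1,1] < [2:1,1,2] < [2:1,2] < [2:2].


The 12 primitive collections of Σ (r=8, n=3):

  • {6,8}:  v_{6} + v_{8} = 0 — sig = [2:]
  • {1,8}:  v_{1} + v_{8} = v_{3} — sig = [2:1]
  • {2,4}:  v_{2} + v_{4} = v_{8} — sig = [2:1]
  • {2,5}:  v_{2} + v_{5} = v_{4} — sig = [2:1]
  • {3,6}:  v_{3} + v_{6} = v_{1} — sig = [2:1]
  • {3,7}:  v_{3} + v_{7} = v_{4} — sig = [2:1]
  • {4,6}:  v_{4} + v_{6} = v_{1} + v_{7} — sig = [2:1,1]
  • {3,5}:  v_{3} + v_{5} = v_{1} + 2·v_{4} — sig = [2:1,2]
  • {5,8}:  v_{5} + v_{8} = 2·v_{4} — sig = [2:2]
  • {5,6}:  v_{5} + v_{6} = 2·v_{1} + 2·v_{7} — sig = [2:2,2]
  • {1,2,7}:  v_{1} + v_{2} + v_{7} = 0 — sig = [3:]
  • {1,4,7}:  v_{1} + v_{4} + v_{7} = v_{5} — sig = [3:1]

Sorted signature multiset PRS(X):
{ [2:],  [2:1] ×5,  [2:1,1],  [2:1,2],  [2:2],  [2:2,2],  [3:],  [3:1] }


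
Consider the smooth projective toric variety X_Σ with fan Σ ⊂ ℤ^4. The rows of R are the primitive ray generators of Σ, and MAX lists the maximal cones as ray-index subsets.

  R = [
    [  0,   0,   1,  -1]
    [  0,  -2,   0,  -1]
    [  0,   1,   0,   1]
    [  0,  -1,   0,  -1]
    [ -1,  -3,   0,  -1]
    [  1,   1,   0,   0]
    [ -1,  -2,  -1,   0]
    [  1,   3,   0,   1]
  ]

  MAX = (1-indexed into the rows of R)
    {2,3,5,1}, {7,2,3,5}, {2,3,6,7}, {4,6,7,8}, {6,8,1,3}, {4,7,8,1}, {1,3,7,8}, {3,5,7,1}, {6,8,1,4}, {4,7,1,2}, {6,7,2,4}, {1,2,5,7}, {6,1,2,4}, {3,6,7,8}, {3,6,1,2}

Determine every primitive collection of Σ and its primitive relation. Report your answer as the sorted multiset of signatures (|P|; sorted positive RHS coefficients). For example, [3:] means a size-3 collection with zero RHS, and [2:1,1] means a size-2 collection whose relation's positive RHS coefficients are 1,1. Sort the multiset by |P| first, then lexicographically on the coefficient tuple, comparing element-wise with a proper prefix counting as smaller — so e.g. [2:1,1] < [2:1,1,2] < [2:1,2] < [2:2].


7 minimal non-faces of Δ(Σ) (on 8 rays):

  P = {3,4}:  v_{3} + v_{4} = 0 ; sig = [2:]
  P = {5,8}:  v_{5} + v_{8} = 0 ; sig = [2:]
  P = {2,8}:  v_{2} + v_{8} = v_{6} ; sig = [2:1]
  P = {5,6}:  v_{5} + v_{6} = v_{2} ; sig = [2:1]
  P = {4,5}:  v_{4} + v_{5} = v_{1} + v_{2} + v_{7} ; sig = [2:1,1,1]
  P = {1,6,7}:  v_{1} + v_{6} + v_{7} = v_{4} ; sig = [3:1]
  P = {1,2,3,7}:  v_{1} + v_{2} + v_{3} + v_{7} = v_{5} ; sig = [4:1]

so the primitive-relation signature multiset is
    |P|=2: 5 collections, coeffs (), (), (1), (1), (1,1,1)
    |P|=3: 1 collection, coeffs (1)
    |P|=4: 1 collection, coeffs (1)


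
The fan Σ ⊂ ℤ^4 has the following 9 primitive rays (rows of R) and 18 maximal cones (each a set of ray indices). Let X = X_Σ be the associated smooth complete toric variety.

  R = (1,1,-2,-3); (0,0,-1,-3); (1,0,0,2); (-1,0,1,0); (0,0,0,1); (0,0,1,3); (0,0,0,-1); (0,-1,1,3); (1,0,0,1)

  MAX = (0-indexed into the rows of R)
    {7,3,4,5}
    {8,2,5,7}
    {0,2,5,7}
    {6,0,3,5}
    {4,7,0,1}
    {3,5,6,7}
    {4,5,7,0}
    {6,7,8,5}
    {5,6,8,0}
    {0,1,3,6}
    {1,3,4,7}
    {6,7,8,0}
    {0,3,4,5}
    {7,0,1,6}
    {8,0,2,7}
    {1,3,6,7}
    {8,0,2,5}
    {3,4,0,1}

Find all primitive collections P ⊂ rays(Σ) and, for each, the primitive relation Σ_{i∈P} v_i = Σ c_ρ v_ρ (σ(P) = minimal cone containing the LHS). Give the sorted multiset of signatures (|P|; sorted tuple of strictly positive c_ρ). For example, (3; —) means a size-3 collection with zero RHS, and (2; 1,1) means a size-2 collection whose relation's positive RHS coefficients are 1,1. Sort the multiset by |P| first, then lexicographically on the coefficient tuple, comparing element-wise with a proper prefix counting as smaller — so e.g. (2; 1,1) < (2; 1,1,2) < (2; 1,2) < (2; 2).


Minimal non-faces — 12 found among 9 rays, 18 max cones:

  {1,5}:  v_{1} + v_{5} = 0  so sig = (2; —)
  {4,6}:  v_{4} + v_{6} = 0  so sig = (2; —)
  {2,6}:  v_{2} + v_{6} = v_{8}  so sig = (2; 1)
  {4,8}:  v_{4} + v_{8} = v_{2}  so sig = (2; 1)
  {2,3}:  v_{2} + v_{3} = v_{5} + v_{6}  so sig = (2; 1,1)
  {1,2}:  v_{1} + v_{2} = v_{0} + v_{6} + v_{7}  so sig = (2; 1,1,1)
  {2,4}:  v_{2} + v_{4} = v_{0} + v_{5} + v_{7}  so sig = (2; 1,1,1)
  {1,8}:  v_{1} + v_{8} = v_{0} + 2·v_{6} + v_{7}  so sig = (2; 1,1,2)
  {3,8}:  v_{3} + v_{8} = v_{5} + 2·v_{6}  so sig = (2; 1,2)
  {0,3,7}:  v_{0} + v_{3} + v_{7} = 0  so sig = (3; —)
  {0,5,6,7}:  v_{0} + v_{5} + v_{6} + v_{7} = v_{2}  so sig = (4; 1)
  {0,5,7,8}:  v_{0} + v_{5} + v_{7} + v_{8} = 2·v_{2}  so sig = (4; 2)

Sorted signature multiset PRS(X):
{ (2; —) ×2,  (2; 1) ×2,  (2; 1,1),  (2; 1,1,1) ×2,  (2; 1,1,2),  (2; 1,2),  (3; —),  (4; 1),  (4; 2) }


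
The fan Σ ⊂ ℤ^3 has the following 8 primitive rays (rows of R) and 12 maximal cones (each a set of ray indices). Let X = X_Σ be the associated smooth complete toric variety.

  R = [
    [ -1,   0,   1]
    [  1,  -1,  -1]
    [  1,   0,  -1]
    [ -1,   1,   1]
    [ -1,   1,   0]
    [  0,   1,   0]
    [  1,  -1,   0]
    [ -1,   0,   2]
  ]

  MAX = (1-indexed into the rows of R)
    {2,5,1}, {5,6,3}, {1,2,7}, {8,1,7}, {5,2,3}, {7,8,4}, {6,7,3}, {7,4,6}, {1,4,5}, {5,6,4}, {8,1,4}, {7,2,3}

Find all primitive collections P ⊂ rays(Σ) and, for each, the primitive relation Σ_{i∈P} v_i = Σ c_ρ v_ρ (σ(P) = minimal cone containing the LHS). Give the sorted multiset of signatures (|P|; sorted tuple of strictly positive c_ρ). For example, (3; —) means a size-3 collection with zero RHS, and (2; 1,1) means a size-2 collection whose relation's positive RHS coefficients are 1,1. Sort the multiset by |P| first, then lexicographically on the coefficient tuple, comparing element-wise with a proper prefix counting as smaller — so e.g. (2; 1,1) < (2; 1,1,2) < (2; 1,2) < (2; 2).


11 minimal non-faces of Δ(Σ) (on 8 rays):

  {1,3}:  v_{1} + v_{3} = 0  ⇒ sig = (2; —)
  {2,4}:  v_{2} + v_{4} = 0  ⇒ sig = (2; —)
  {5,7}:  v_{5} + v_{7} = 0  ⇒ sig = (2; —)
  {1,6}:  v_{1} + v_{6} = v_{4}  ⇒ sig = (2; 1)
  {2,6}:  v_{2} + v_{6} = v_{3}  ⇒ sig = (2; 1)
  {3,4}:  v_{3} + v_{4} = v_{6}  ⇒ sig = (2; 1)
  {2,8}:  v_{2} + v_{8} = v_{1} + v_{7}  ⇒ sig = (2; 1,1)
  {3,8}:  v_{3} + v_{8} = v_{4} + v_{7}  ⇒ sig = (2; 1,1)
  {5,8}:  v_{5} + v_{8} = v_{1} + v_{4}  ⇒ sig = (2; 1,1)
  {6,8}:  v_{6} + v_{8} = 2·v_{4} + v_{7}  ⇒ sig = (2; 1,2)
  {1,4,7}:  v_{1} + v_{4} + v_{7} = v_{8}  ⇒ sig = (3; 1)

so the primitive-relation signature multiset is
    |P|=2: 10 collections, coeffs (), (), (), (1), (1), (1), (1,1), (1,1), (1,1), (1,2)
    |P|=3: 1 collection, coeffs (1)


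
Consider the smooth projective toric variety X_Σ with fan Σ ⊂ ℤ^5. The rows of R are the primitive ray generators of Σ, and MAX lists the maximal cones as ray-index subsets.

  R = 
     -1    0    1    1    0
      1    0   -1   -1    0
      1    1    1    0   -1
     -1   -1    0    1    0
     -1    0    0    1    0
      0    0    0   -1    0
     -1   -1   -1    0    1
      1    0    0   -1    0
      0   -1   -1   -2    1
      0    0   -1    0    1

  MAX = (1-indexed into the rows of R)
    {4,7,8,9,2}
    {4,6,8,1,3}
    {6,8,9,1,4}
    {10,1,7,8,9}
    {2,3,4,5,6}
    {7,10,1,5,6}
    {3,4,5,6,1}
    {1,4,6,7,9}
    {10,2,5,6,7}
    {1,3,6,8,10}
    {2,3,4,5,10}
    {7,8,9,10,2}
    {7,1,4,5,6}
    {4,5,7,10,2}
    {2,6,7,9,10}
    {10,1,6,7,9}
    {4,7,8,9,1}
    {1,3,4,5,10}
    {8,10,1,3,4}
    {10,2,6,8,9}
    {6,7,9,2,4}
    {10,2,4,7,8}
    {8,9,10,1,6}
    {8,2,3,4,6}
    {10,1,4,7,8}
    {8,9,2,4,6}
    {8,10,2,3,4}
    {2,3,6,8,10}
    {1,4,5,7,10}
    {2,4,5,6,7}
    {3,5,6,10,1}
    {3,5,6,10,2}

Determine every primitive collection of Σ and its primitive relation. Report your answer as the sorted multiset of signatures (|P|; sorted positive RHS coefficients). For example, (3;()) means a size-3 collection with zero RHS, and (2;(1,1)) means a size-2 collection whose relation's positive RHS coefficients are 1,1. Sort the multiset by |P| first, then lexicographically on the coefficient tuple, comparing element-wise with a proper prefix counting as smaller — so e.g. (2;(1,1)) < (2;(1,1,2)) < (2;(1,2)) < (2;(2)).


Σ has 8 primitive collections:

  P={1,2}:  v_{1} + v_{2} = 0  ⟹  sig = (2;())
  P={3,7}:  v_{3} + v_{7} = 0  ⟹  sig = (2;())
  P={5,8}:  v_{5} + v_{8} = 0  ⟹  sig = (2;())
  P={3,9}:  v_{3} + v_{9} = v_{6} + v_{8}  ⟹  sig = (2;(1,1))
  P={5,9}:  v_{5} + v_{9} = v_{6} + v_{7}  ⟹  sig = (2;(1,1))
  P={4,6,10}:  v_{4} + v_{6} + v_{10} = v_{7}  ⟹  sig = (3;(1))
  P={6,7,8}:  v_{6} + v_{7} + v_{8} = v_{9}  ⟹  sig = (3;(1))
  P={4,9,10}:  v_{4} + v_{9} + v_{10} = 2·v_{7} + v_{8}  ⟹  sig = (3;(1,2))

Hence PRS(X_Σ) =
{ (2;()) ×3,  (2;(1,1)) ×2,  (3;(1)) ×2,  (3;(1,2)) }


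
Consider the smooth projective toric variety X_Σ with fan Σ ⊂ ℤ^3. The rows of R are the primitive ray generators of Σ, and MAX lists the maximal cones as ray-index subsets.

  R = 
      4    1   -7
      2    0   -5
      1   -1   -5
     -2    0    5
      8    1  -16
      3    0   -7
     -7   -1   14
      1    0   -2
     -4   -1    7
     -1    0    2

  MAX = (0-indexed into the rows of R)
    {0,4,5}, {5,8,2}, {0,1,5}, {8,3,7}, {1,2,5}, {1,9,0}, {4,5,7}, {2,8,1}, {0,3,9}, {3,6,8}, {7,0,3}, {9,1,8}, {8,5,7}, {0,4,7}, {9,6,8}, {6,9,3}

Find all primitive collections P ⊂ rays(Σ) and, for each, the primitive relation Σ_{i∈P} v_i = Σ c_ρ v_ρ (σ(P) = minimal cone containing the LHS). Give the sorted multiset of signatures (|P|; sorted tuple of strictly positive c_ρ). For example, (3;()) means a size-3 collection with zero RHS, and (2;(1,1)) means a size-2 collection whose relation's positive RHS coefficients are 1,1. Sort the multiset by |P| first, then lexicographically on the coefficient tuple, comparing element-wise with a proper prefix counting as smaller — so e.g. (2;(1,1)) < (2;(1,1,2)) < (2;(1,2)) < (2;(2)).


Primitive collections (24):

  • {0,8}:  v_{0} + v_{8} = 0  ⇒ sig = (2;())
  • {1,3}:  v_{1} + v_{3} = 0  ⇒ sig = (2;())
  • {7,9}:  v_{7} + v_{9} = 0  ⇒ sig = (2;())
  • {1,7}:  v_{1} + v_{7} = v_{5}  ⇒ sig = (2;(1))
  • {3,5}:  v_{3} + v_{5} = v_{7}  ⇒ sig = (2;(1))
  • {4,6}:  v_{4} + v_{6} = v_{7}  ⇒ sig = (2;(1))
  • {5,6}:  v_{5} + v_{6} = v_{8}  ⇒ sig = (2;(1))
  • {5,9}:  v_{5} + v_{9} = v_{1}  ⇒ sig = (2;(1))
  • {0,2}:  v_{0} + v_{2} = v_{1} + v_{5}  ⇒ sig = (2;(1,1))
  • {0,6}:  v_{0} + v_{6} = v_{3} + v_{9}  ⇒ sig = (2;(1,1))
  • {1,6}:  v_{1} + v_{6} = v_{8} + v_{9}  ⇒ sig = (2;(1,1))
  • {2,3}:  v_{2} + v_{3} = v_{5} + v_{8}  ⇒ sig = (2;(1,1))
  • {4,8}:  v_{4} + v_{8} = v_{5} + v_{7}  ⇒ sig = (2;(1,1))
  • {4,9}:  v_{4} + v_{9} = v_{0} + v_{5}  ⇒ sig = (2;(1,1))
  • {6,7}:  v_{6} + v_{7} = v_{3} + v_{8}  ⇒ sig = (2;(1,1))
  • {1,4}:  v_{1} + v_{4} = v_{0} + 2·v_{5}  ⇒ sig = (2;(1,2))
  • {2,6}:  v_{2} + v_{6} = v_{1} + 2·v_{8}  ⇒ sig = (2;(1,2))
  • {2,7}:  v_{2} + v_{7} = 2·v_{5} + v_{8}  ⇒ sig = (2;(1,2))
  • {2,9}:  v_{2} + v_{9} = 2·v_{1} + v_{8}  ⇒ sig = (2;(1,2))
  • {3,4}:  v_{3} + v_{4} = v_{0} + 2·v_{7}  ⇒ sig = (2;(1,2))
  • {2,4}:  v_{2} + v_{4} = 3·v_{5}  ⇒ sig = (2;(3))
  • {0,5,7}:  v_{0} + v_{5} + v_{7} = v_{4}  ⇒ sig = (3;(1))
  • {1,5,8}:  v_{1} + v_{5} + v_{8} = v_{2}  ⇒ sig = (3;(1))
  • {3,8,9}:  v_{3} + v_{8} + v_{9} = v_{6}  ⇒ sig = (3;(1))

Hence PRS(X_Σ) =
[(2;()), (2;()), (2;()), (2;(1)), (2;(1)), (2;(1)), (2;(1)), (2;(1)), (2;(1,1)), (2;(1,1)), (2;(1,1)), (2;(1,1)), (2;(1,1)), (2;(1,1)), (2;(1,1)), (2;(1,2)), (2;(1,2)), (2;(1,2)), (2;(1,2)), (2;(1,2)), (2;(3)), (3;(1)), (3;(1)), (3;(1))]


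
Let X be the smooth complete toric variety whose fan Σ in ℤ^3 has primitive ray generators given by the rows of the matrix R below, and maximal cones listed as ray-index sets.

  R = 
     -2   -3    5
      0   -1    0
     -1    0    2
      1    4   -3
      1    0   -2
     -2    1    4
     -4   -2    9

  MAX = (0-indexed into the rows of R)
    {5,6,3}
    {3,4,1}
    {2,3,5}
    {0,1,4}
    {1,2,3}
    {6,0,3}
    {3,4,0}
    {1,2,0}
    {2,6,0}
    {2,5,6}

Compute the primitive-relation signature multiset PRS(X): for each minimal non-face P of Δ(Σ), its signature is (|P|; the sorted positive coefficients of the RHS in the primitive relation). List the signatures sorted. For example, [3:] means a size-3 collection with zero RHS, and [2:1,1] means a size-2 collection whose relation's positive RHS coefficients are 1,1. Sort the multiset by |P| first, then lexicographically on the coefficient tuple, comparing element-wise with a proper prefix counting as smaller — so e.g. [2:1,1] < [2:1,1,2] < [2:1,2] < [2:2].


Primitive collections (9):

  • {2,4}:  v_{2} + v_{4} = 0 ; sig = [2:]
  • {0,5}:  v_{0} + v_{5} = v_{6} ; sig = [2:1]
  • {4,5}:  v_{4} + v_{5} = v_{0} + v_{3} ; sig = [2:1,1]
  • {1,6}:  v_{1} + v_{6} = v_{0} + 2·v_{2} ; sig = [2:1,2]
  • {4,6}:  v_{4} + v_{6} = 2·v_{0} + v_{3} ; sig = [2:1,2]
  • {1,5}:  v_{1} + v_{5} = 2·v_{2} ; sig = [2:2]
  • {0,1,3}:  v_{0} + v_{1} + v_{3} = v_{2} ; sig = [3:1]
  • {0,2,3}:  v_{0} + v_{2} + v_{3} = v_{5} ; sig = [3:1]
  • {2,3,6}:  v_{2} + v_{3} + v_{6} = 2·v_{5} ; sig = [3:2]

Sorted signature multiset PRS(X):
    |P|=2: 6 collections, coeffs (), (1), (1,1), (1,2), (1,2), (2)
    |P|=3: 3 collections, coeffs (1), (1), (2)


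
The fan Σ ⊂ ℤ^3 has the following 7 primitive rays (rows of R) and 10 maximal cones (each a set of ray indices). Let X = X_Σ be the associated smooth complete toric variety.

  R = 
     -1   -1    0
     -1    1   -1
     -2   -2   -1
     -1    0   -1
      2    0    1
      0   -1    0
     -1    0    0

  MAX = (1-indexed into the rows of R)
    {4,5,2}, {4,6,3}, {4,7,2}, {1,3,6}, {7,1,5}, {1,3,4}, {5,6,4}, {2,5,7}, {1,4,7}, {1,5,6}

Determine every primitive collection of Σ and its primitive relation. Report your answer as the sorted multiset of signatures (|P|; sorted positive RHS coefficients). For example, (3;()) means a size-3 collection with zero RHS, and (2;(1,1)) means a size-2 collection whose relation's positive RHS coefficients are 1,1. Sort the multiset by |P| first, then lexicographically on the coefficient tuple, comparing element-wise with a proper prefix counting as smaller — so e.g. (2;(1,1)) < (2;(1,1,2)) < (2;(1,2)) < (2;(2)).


Δ(Σ) — 7 vertices, 9 min non-faces:

  P={2,6}:  v_{2} + v_{6} = v_{4}  →  sig = (2;(1))
  P={6,7}:  v_{6} + v_{7} = v_{1}  →  sig = (2;(1))
  P={1,2}:  v_{1} + v_{2} = v_{4} + v_{7}  →  sig = (2;(1,1))
  P={2,3}:  v_{2} + v_{3} = v_{1} + 2·v_{4}  →  sig = (2;(1,2))
  P={3,7}:  v_{3} + v_{7} = 2·v_{1} + v_{4}  →  sig = (2;(1,2))
  P={3,5}:  v_{3} + v_{5} = 2·v_{6}  →  sig = (2;(2))
  P={4,5,7}:  v_{4} + v_{5} + v_{7} = 0  →  sig = (3;())
  P={1,4,5}:  v_{1} + v_{4} + v_{5} = v_{6}  →  sig = (3;(1))
  P={1,4,6}:  v_{1} + v_{4} + v_{6} = v_{3}  →  sig = (3;(1))

Sorted signature multiset PRS(X):
    |P|=2: 6 collections, coeffs (1), (1), (1,1), (1,2), (1,2), (2)
    |P|=3: 3 collections, coeffs (), (1), (1)


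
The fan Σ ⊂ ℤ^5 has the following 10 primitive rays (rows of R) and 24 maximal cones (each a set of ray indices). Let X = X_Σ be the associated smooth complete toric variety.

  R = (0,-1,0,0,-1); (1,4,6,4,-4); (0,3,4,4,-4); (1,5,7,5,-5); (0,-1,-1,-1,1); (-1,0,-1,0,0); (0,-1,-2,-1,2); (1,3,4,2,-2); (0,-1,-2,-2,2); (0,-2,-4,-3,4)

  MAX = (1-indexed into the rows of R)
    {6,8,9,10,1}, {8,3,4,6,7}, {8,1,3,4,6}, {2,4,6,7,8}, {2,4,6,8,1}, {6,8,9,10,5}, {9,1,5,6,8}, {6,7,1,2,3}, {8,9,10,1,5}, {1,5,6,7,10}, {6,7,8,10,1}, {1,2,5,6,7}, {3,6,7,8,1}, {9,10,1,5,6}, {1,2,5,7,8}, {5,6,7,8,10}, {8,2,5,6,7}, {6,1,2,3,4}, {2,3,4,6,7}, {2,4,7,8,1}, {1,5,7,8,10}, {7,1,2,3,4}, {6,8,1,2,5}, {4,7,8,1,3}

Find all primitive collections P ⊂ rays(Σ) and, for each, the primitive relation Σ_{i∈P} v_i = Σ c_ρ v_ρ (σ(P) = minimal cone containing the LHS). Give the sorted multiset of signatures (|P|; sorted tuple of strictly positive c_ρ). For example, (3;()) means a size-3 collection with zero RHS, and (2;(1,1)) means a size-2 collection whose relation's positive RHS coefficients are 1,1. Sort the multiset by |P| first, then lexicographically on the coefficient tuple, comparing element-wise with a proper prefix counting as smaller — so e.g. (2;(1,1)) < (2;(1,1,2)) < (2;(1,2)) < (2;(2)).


Σ has 14 primitive collections:

  P = {2,9}:  v_{2} + v_{9} = v_{8} ; sig = (2;(1))
  P = {4,5}:  v_{4} + v_{5} = v_{2} ; sig = (2;(1))
  P = {7,9}:  v_{7} + v_{9} = v_{10} ; sig = (2;(1))
  P = {2,10}:  v_{2} + v_{10} = v_{7} + v_{8} ; sig = (2;(1,1))
  P = {3,5}:  v_{3} + v_{5} = v_{1} + v_{2} + v_{6} + v_{7} ; sig = (2;(1,1,1,1))
  P = {4,9}:  v_{4} + v_{9} = v_{1} + v_{6} + v_{7} + 2·v_{8} ; sig = (2;(1,1,1,2))
  P = {4,10}:  v_{4} + v_{10} = v_{1} + v_{6} + 2·v_{7} + 2·v_{8} ; sig = (2;(1,1,2,2))
  P = {3,9}:  v_{3} + v_{9} = 2·v_{1} + 2·v_{6} + 2·v_{7} + 2·v_{8} ; sig = (2;(2,2,2,2))
  P = {3,10}:  v_{3} + v_{10} = 2·v_{1} + 2·v_{6} + 3·v_{7} + 2·v_{8} ; sig = (2;(2,2,2,3))
  P = {2,3,8}:  v_{2} + v_{3} + v_{8} = 2·v_{4} ; sig = (3;(2))
  P = {1,4,6,7}:  v_{1} + v_{4} + v_{6} + v_{7} = v_{3} ; sig = (4;(1))
  P = {1,5,6,7,8}:  v_{1} + v_{5} + v_{6} + v_{7} + v_{8} = 0 ; sig = (5;())
  P = {1,2,6,7,8}:  v_{1} + v_{2} + v_{6} + v_{7} + v_{8} = v_{4} ; sig = (5;(1))
  P = {1,5,6,8,10}:  v_{1} + v_{5} + v_{6} + v_{8} + v_{10} = v_{9} ; sig = (5;(1))

so the primitive-relation signature multiset is
    |P|=2: 9 collections, coeffs (1), (1), (1), (1,1), (1,1,1,1), (1,1,1,2), (1,1,2,2), (2,2,2,2), (2,2,2,3)
    |P|=3: 1 collection, coeffs (2)
    |P|=4: 1 collection, coeffs (1)
    |P|=5: 3 collections, coeffs (), (1), (1)


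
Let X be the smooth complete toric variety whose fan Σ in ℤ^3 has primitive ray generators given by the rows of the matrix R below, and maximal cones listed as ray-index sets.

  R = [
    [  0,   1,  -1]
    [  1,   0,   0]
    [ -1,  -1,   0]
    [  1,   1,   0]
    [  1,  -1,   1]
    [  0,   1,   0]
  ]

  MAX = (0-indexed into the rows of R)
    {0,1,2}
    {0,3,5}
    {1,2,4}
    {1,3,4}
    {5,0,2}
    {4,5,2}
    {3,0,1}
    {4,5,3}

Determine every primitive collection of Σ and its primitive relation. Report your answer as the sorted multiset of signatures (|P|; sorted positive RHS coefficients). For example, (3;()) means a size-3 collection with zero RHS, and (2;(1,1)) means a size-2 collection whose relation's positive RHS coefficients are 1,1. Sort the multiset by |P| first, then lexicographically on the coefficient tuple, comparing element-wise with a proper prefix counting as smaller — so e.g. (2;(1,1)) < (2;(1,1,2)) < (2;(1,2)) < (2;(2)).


Minimal non-faces — 3 found among 6 rays, 8 max cones:

  • {2,3}:  v_{2} + v_{3} = 0  →  sig = (2;())
  • {0,4}:  v_{0} + v_{4} = v_{1}  →  sig = (2;(1))
  • {1,5}:  v_{1} + v_{5} = v_{3}  →  sig = (2;(1))

Sorted signature multiset PRS(X):
    (2;())
    (2;(1))
    (2;(1))


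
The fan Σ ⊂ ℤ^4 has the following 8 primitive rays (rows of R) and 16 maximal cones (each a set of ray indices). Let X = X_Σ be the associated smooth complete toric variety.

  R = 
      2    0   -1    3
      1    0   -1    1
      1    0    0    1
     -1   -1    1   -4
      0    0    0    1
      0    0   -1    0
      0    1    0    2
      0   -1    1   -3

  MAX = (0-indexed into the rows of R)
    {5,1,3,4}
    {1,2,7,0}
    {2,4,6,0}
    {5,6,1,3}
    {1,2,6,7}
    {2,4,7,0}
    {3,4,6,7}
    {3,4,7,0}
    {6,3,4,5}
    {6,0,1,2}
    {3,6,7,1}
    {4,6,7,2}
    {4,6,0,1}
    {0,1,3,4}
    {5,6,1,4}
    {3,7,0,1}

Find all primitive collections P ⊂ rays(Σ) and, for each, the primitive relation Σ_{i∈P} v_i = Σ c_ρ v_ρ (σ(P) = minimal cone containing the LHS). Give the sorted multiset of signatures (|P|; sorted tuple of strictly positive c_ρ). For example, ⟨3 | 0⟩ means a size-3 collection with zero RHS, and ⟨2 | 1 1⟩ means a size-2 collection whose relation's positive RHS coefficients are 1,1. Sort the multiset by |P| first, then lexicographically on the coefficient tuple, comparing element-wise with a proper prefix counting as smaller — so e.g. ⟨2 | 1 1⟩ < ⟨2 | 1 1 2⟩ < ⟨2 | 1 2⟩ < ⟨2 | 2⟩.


Minimal non-faces — 9 found among 8 rays, 16 max cones:

  P={2,3}:  v_{2} + v_{3} = v_{7} — sig = ⟨2 | 1⟩
  P={2,5}:  v_{2} + v_{5} = v_{1} — sig = ⟨2 | 1⟩
  P={5,7}:  v_{5} + v_{7} = v_{1} + v_{3} — sig = ⟨2 | 1 1⟩
  P={0,5}:  v_{0} + v_{5} = 2·v_{1} + v_{4} — sig = ⟨2 | 1 2⟩
  P={0,3,6}:  v_{0} + v_{3} + v_{6} = v_{2} — sig = ⟨3 | 1⟩
  P={1,2,4}:  v_{1} + v_{2} + v_{4} = v_{0} — sig = ⟨3 | 1⟩
  P={1,4,7}:  v_{1} + v_{4} + v_{7} = v_{0} + v_{3} — sig = ⟨3 | 1 1⟩
  P={0,6,7}:  v_{0} + v_{6} + v_{7} = 2·v_{2} — sig = ⟨3 | 2⟩
  P={1,3,4,6}:  v_{1} + v_{3} + v_{4} + v_{6} = 0 — sig = ⟨4 | 0⟩

so the primitive-relation signature multiset is
[⟨2 | 1⟩, ⟨2 | 1⟩, ⟨2 | 1 1⟩, ⟨2 | 1 2⟩, ⟨3 | 1⟩, ⟨3 | 1⟩, ⟨3 | 1 1⟩, ⟨3 | 2⟩, ⟨4 | 0⟩]


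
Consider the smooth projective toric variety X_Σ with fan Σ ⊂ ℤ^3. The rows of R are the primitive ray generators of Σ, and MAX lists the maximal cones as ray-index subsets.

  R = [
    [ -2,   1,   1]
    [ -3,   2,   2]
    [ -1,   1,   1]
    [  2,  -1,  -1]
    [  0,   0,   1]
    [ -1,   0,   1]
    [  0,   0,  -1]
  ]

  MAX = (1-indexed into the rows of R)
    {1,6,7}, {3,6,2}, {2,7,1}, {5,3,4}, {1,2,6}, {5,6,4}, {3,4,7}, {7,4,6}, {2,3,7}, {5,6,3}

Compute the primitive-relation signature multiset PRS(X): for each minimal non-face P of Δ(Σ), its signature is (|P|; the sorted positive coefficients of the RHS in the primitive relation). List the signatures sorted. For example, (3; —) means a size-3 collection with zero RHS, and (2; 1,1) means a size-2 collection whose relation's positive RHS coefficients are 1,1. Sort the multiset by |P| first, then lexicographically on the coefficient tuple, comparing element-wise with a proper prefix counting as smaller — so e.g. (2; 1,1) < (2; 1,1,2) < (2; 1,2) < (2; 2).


|primitive collections| = 9. Relations:

  P = {1,4}:  v_{1} + v_{4} = 0  ⟹  sig = (2; —)
  P = {5,7}:  v_{5} + v_{7} = 0  ⟹  sig = (2; —)
  P = {1,3}:  v_{1} + v_{3} = v_{2}  ⟹  sig = (2; 1)
  P = {2,4}:  v_{2} + v_{4} = v_{3}  ⟹  sig = (2; 1)
  P = {1,5}:  v_{1} + v_{5} = v_{3} + v_{6}  ⟹  sig = (2; 1,1)
  P = {2,5}:  v_{2} + v_{5} = 2·v_{3} + v_{6}  ⟹  sig = (2; 1,2)
  P = {3,4,6}:  v_{3} + v_{4} + v_{6} = v_{5}  ⟹  sig = (3; 1)
  P = {3,6,7}:  v_{3} + v_{6} + v_{7} = v_{1}  ⟹  sig = (3; 1)
  P = {2,6,7}:  v_{2} + v_{6} + v_{7} = 2·v_{1}  ⟹  sig = (3; 2)

Hence PRS(X_Σ) =
    (2; —)
    (2; —)
    (2; 1)
    (2; 1)
    (2; 1,1)
    (2; 1,2)
    (3; 1)
    (3; 1)
    (3; 2)


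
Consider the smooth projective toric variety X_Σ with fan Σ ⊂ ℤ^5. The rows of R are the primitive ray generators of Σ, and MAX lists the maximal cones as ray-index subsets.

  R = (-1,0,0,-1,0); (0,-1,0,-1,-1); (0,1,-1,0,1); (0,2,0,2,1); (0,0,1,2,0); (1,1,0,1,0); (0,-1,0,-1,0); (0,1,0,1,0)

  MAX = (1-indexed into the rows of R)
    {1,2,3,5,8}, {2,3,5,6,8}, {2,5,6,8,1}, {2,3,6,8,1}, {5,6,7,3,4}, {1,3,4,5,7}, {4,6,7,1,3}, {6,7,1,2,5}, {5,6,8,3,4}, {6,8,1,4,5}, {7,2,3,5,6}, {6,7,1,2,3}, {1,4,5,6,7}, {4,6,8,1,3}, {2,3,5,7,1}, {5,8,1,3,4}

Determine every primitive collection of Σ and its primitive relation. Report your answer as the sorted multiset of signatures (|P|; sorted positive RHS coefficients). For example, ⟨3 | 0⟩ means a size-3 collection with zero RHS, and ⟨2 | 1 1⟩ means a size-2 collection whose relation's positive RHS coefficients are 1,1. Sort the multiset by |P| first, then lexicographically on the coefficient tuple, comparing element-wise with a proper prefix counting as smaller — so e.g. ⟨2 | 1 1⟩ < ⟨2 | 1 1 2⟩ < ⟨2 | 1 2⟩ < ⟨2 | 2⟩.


Minimal non-faces — 3 found among 8 rays, 16 max cones:

  P = {7,8}:  v_{7} + v_{8} = 0  ⟹  sig = ⟨2 | 0⟩
  P = {2,4}:  v_{2} + v_{4} = v_{8}  ⟹  sig = ⟨2 | 1⟩
  P = {1,3,5,6}:  v_{1} + v_{3} + v_{5} + v_{6} = v_{4}  ⟹  sig = ⟨4 | 1⟩

Hence PRS(X_Σ) =
{ ⟨2 | 0⟩,  ⟨2 | 1⟩,  ⟨4 | 1⟩ }


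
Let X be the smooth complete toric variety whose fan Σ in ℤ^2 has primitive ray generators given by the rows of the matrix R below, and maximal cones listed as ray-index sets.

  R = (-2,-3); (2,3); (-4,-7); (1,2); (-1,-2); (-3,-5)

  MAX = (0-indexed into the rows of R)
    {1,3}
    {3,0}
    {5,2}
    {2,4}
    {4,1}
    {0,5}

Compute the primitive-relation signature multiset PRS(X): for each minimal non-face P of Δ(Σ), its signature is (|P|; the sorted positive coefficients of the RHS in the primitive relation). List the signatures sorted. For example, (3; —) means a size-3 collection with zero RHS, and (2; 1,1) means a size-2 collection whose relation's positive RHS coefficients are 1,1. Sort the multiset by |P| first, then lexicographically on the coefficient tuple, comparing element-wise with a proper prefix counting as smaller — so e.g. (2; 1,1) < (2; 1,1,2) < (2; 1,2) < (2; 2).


Primitive collections (9):

  P={0,1}:  v_{0} + v_{1} = 0 — sig = (2; —)
  P={3,4}:  v_{3} + v_{4} = 0 — sig = (2; —)
  P={0,4}:  v_{0} + v_{4} = v_{5} — sig = (2; 1)
  P={1,5}:  v_{1} + v_{5} = v_{4} — sig = (2; 1)
  P={2,3}:  v_{2} + v_{3} = v_{5} — sig = (2; 1)
  P={3,5}:  v_{3} + v_{5} = v_{0} — sig = (2; 1)
  P={4,5}:  v_{4} + v_{5} = v_{2} — sig = (2; 1)
  P={0,2}:  v_{0} + v_{2} = 2·v_{5} — sig = (2; 2)
  P={1,2}:  v_{1} + v_{2} = 2·v_{4} — sig = (2; 2)

Signatures (|P|; sorted positive RHS coefficients), sorted:
{ (2; —) ×2,  (2; 1) ×5,  (2; 2) ×2 }


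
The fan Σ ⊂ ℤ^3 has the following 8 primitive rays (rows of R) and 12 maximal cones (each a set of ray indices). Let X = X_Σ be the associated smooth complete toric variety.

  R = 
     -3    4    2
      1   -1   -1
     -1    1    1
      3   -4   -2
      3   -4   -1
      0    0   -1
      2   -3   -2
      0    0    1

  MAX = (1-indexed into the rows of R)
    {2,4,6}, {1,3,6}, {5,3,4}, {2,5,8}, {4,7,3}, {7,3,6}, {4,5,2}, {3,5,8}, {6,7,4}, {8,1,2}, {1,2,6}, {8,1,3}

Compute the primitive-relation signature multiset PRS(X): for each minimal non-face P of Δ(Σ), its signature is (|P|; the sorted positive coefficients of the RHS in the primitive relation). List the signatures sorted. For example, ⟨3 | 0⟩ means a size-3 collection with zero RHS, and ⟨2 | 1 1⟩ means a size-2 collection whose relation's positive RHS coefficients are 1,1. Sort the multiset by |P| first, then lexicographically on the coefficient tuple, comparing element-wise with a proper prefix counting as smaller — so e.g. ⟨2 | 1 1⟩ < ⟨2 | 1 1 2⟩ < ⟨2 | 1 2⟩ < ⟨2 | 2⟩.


Minimal non-faces — 11 found among 8 rays, 12 max cones:

  P = {1,4}:  v_{1} + v_{4} = 0 — sig = ⟨2 | 0⟩
  P = {2,3}:  v_{2} + v_{3} = 0 — sig = ⟨2 | 0⟩
  P = {6,8}:  v_{6} + v_{8} = 0 — sig = ⟨2 | 0⟩
  P = {1,5}:  v_{1} + v_{5} = v_{8} — sig = ⟨2 | 1⟩
  P = {4,8}:  v_{4} + v_{8} = v_{5} — sig = ⟨2 | 1⟩
  P = {5,6}:  v_{5} + v_{6} = v_{4} — sig = ⟨2 | 1⟩
  P = {1,7}:  v_{1} + v_{7} = v_{3} + v_{6} — sig = ⟨2 | 1 1⟩
  P = {2,7}:  v_{2} + v_{7} = v_{4} + v_{6} — sig = ⟨2 | 1 1⟩
  P = {7,8}:  v_{7} + v_{8} = v_{3} + v_{4} — sig = ⟨2 | 1 1⟩
  P = {5,7}:  v_{5} + v_{7} = v_{3} + 2·v_{4} — sig = ⟨2 | 1 2⟩
  P = {3,4,6}:  v_{3} + v_{4} + v_{6} = v_{7} — sig = ⟨3 | 1⟩

Signatures (|P|; sorted positive RHS coefficients), sorted:
    |P|=2: 10 collections, coeffs (), (), (), (1), (1), (1), (1,1), (1,1), (1,1), (1,2)
    |P|=3: 1 collection, coeffs (1)


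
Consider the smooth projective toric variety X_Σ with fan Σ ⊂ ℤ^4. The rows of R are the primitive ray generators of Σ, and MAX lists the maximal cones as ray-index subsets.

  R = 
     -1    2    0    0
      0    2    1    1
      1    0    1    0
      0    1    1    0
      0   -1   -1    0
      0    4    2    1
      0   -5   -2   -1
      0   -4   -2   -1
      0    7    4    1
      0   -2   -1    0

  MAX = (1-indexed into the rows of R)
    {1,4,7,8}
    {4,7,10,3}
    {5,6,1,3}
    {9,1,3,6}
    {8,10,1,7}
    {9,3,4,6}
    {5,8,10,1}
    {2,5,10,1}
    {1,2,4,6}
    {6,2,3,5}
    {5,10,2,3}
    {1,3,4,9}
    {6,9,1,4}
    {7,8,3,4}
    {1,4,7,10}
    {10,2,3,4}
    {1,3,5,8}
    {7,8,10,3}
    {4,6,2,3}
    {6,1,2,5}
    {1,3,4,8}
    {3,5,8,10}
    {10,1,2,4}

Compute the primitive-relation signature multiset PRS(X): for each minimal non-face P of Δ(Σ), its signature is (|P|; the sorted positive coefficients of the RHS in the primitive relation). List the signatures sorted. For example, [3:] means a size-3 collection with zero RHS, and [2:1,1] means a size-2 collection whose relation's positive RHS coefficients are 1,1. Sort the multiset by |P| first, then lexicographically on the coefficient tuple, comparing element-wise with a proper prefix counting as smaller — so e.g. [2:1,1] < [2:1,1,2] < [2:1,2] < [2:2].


Primitive collections (17):

  • {4,5}:  v_{4} + v_{5} = 0  ⟹  sig = [2:]
  • {6,8}:  v_{6} + v_{8} = 0  ⟹  sig = [2:]
  • {2,8}:  v_{2} + v_{8} = v_{10}  ⟹  sig = [2:1]
  • {6,10}:  v_{6} + v_{10} = v_{2}  ⟹  sig = [2:1]
  • {5,7}:  v_{5} + v_{7} = v_{8} + v_{10}  ⟹  sig = [2:1,1]
  • {6,7}:  v_{6} + v_{7} = v_{4} + v_{10}  ⟹  sig = [2:1,1]
  • {9,10}:  v_{9} + v_{10} = v_{4} + v_{6}  ⟹  sig = [2:1,1]
  • {5,9}:  v_{5} + v_{9} = v_{1} + v_{3} + v_{6}  ⟹  sig = [2:1,1,1]
  • {8,9}:  v_{8} + v_{9} = v_{1} + v_{3} + v_{4}  ⟹  sig = [2:1,1,1]
  • {2,7}:  v_{2} + v_{7} = v_{4} + 2·v_{10}  ⟹  sig = [2:1,2]
  • {2,9}:  v_{2} + v_{9} = v_{4} + 2·v_{6}  ⟹  sig = [2:1,2]
  • {7,9}:  v_{7} + v_{9} = 2·v_{4}  ⟹  sig = [2:2]
  • {1,3,10}:  v_{1} + v_{3} + v_{10} = 0  ⟹  sig = [3:]
  • {1,2,3}:  v_{1} + v_{2} + v_{3} = v_{6}  ⟹  sig = [3:1]
  • {4,8,10}:  v_{4} + v_{8} + v_{10} = v_{7}  ⟹  sig = [3:1]
  • {1,3,7}:  v_{1} + v_{3} + v_{7} = v_{4} + v_{8}  ⟹  sig = [3:1,1]
  • {1,3,4,6}:  v_{1} + v_{3} + v_{4} + v_{6} = v_{9}  ⟹  sig = [4:1]

Hence PRS(X_Σ) =
{ [2:] ×2,  [2:1] ×2,  [2:1,1] ×3,  [2:1,1,1] ×2,  [2:1,2] ×2,  [2:2],  [3:],  [3:1] ×2,  [3:1,1],  [4:1] }


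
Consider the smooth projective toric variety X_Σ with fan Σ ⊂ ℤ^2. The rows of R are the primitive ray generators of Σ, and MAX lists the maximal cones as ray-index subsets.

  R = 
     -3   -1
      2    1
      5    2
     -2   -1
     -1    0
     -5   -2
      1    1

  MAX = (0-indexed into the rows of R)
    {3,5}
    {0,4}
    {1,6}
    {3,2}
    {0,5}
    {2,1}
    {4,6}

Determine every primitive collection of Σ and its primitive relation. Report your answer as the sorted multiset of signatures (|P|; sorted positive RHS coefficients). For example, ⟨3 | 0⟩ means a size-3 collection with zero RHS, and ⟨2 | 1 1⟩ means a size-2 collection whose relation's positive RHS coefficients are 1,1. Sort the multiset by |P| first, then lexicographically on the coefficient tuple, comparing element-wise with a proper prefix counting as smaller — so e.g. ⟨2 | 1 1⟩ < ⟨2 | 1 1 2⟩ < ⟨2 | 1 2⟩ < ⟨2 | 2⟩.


|primitive collections| = 14. Relations:

  P={1,3}:  v_{1} + v_{3} = 0  so sig = ⟨2 | 0⟩
  P={2,5}:  v_{2} + v_{5} = 0  so sig = ⟨2 | 0⟩
  P={0,1}:  v_{0} + v_{1} = v_{4}  so sig = ⟨2 | 1⟩
  P={0,2}:  v_{0} + v_{2} = v_{1}  so sig = ⟨2 | 1⟩
  P={0,3}:  v_{0} + v_{3} = v_{5}  so sig = ⟨2 | 1⟩
  P={1,4}:  v_{1} + v_{4} = v_{6}  so sig = ⟨2 | 1⟩
  P={1,5}:  v_{1} + v_{5} = v_{0}  so sig = ⟨2 | 1⟩
  P={3,4}:  v_{3} + v_{4} = v_{0}  so sig = ⟨2 | 1⟩
  P={3,6}:  v_{3} + v_{6} = v_{4}  so sig = ⟨2 | 1⟩
  P={5,6}:  v_{5} + v_{6} = v_{0} + v_{4}  so sig = ⟨2 | 1 1⟩
  P={0,6}:  v_{0} + v_{6} = 2·v_{4}  so sig = ⟨2 | 2⟩
  P={2,4}:  v_{2} + v_{4} = 2·v_{1}  so sig = ⟨2 | 2⟩
  P={4,5}:  v_{4} + v_{5} = 2·v_{0}  so sig = ⟨2 | 2⟩
  P={2,6}:  v_{2} + v_{6} = 3·v_{1}  so sig = ⟨2 | 3⟩

Sorted signature multiset PRS(X):
    ⟨2 | 0⟩
    ⟨2 | 0⟩
    ⟨2 | 1⟩
    ⟨2 | 1⟩
    ⟨2 | 1⟩
    ⟨2 | 1⟩
    ⟨2 | 1⟩
    ⟨2 | 1⟩
    ⟨2 | 1⟩
    ⟨2 | 1 1⟩
    ⟨2 | 2⟩
    ⟨2 | 2⟩
    ⟨2 | 2⟩
    ⟨2 | 3⟩


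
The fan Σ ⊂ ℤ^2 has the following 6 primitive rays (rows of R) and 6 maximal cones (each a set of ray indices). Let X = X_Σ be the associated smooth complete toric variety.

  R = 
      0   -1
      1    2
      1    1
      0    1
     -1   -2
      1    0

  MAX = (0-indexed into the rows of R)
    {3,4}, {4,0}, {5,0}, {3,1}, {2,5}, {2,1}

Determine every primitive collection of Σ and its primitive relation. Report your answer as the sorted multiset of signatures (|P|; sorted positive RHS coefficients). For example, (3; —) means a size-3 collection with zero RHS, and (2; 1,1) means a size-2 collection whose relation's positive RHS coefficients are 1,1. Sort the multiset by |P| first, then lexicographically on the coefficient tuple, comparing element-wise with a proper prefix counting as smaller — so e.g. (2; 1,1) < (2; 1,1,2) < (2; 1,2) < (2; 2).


|primitive collections| = 9. Relations:

  • {0,3}:  v_{0} + v_{3} = 0  →  sig = (2; —)
  • {1,4}:  v_{1} + v_{4} = 0  →  sig = (2; —)
  • {0,1}:  v_{0} + v_{1} = v_{2}  →  sig = (2; 1)
  • {0,2}:  v_{0} + v_{2} = v_{5}  →  sig = (2; 1)
  • {2,3}:  v_{2} + v_{3} = v_{1}  →  sig = (2; 1)
  • {2,4}:  v_{2} + v_{4} = v_{0}  →  sig = (2; 1)
  • {3,5}:  v_{3} + v_{5} = v_{2}  →  sig = (2; 1)
  • {1,5}:  v_{1} + v_{5} = 2·v_{2}  →  sig = (2; 2)
  • {4,5}:  v_{4} + v_{5} = 2·v_{0}  →  sig = (2; 2)

so the primitive-relation signature multiset is
    (2; —)
    (2; —)
    (2; 1)
    (2; 1)
    (2; 1)
    (2; 1)
    (2; 1)
    (2; 2)
    (2; 2)


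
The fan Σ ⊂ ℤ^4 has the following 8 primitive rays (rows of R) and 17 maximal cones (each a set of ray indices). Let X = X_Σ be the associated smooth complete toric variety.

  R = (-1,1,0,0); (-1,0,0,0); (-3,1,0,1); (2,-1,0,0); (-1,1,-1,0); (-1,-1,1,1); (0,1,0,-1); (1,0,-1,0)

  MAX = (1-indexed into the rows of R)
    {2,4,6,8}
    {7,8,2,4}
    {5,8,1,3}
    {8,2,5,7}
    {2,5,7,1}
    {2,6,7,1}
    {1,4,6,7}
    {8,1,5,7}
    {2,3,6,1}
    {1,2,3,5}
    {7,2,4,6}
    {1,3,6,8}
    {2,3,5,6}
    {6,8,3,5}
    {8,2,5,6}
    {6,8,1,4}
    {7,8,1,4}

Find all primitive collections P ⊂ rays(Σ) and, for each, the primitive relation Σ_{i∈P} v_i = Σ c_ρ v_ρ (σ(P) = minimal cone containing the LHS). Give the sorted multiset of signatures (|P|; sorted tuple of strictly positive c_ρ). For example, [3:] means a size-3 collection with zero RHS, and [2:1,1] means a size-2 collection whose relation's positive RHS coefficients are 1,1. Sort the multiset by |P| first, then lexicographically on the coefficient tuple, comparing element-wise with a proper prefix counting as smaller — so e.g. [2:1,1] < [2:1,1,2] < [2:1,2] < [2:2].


Minimal non-faces — 9 found among 8 rays, 17 max cones:

  • {4,5}:  v_{4} + v_{5} = v_{8}  ⟹  sig = [2:1]
  • {3,4}:  v_{3} + v_{4} = v_{1} + v_{6} + v_{8}  ⟹  sig = [2:1,1,1]
  • {3,7}:  v_{3} + v_{7} = 2·v_{1} + v_{2}  ⟹  sig = [2:1,2]
  • {1,2,4}:  v_{1} + v_{2} + v_{4} = 0  ⟹  sig = [3:]
  • {6,7,8}:  v_{6} + v_{7} + v_{8} = 0  ⟹  sig = [3:]
  • {1,2,8}:  v_{1} + v_{2} + v_{8} = v_{5}  ⟹  sig = [3:1]
  • {1,5,6}:  v_{1} + v_{5} + v_{6} = v_{3}  ⟹  sig = [3:1]
  • {5,6,7}:  v_{5} + v_{6} + v_{7} = v_{1} + v_{2}  ⟹  sig = [3:1,1]
  • {2,3,8}:  v_{2} + v_{3} + v_{8} = 2·v_{5} + v_{6}  ⟹  sig = [3:1,2]

Signatures (|P|; sorted positive RHS coefficients), sorted:
    |P|=2: 3 collections, coeffs (1), (1,1,1), (1,2)
    |P|=3: 6 collections, coeffs (), (), (1), (1), (1,1), (1,2)


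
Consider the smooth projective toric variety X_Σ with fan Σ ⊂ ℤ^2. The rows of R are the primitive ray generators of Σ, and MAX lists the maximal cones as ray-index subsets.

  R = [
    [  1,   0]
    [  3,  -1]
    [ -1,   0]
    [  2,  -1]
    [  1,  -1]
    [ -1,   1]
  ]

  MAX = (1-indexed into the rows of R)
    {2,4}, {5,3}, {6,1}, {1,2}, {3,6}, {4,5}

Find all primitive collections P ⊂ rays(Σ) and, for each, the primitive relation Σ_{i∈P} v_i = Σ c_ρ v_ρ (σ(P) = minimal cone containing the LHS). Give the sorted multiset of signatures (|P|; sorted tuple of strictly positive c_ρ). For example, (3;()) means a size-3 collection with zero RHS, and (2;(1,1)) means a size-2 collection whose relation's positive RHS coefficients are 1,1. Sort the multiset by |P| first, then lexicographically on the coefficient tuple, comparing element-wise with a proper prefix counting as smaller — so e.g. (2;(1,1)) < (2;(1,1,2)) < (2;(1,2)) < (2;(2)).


The 9 primitive collections of Σ (r=6, n=2):

  {1,3}:  v_{1} + v_{3} = 0  so sig = (2;())
  {5,6}:  v_{5} + v_{6} = 0  so sig = (2;())
  {1,4}:  v_{1} + v_{4} = v_{2}  so sig = (2;(1))
  {1,5}:  v_{1} + v_{5} = v_{4}  so sig = (2;(1))
  {2,3}:  v_{2} + v_{3} = v_{4}  so sig = (2;(1))
  {3,4}:  v_{3} + v_{4} = v_{5}  so sig = (2;(1))
  {4,6}:  v_{4} + v_{6} = v_{1}  so sig = (2;(1))
  {2,5}:  v_{2} + v_{5} = 2·v_{4}  so sig = (2;(2))
  {2,6}:  v_{2} + v_{6} = 2·v_{1}  so sig = (2;(2))

so the primitive-relation signature multiset is
    |P|=2: 9 collections, coeffs (), (), (1), (1), (1), (1), (1), (2), (2)
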